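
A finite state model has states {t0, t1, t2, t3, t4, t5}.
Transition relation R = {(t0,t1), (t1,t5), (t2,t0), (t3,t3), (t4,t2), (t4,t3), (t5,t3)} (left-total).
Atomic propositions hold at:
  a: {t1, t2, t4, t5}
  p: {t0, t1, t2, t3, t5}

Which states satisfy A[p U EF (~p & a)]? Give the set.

Sat(~p) = {t4}
Sat(~p & a) = {t4}
EF (~p & a): least fixpoint, start Z0 = {t4}, add states with some successor in Z. Already a fixed point.
Sat(EF (~p & a)) = {t4}
A[p U EF (~p & a)]: least fixpoint, start Z0 = Sat(EF (~p & a)) = {t4}, add states in Sat(p) with every successor in Z. Already a fixed point.
Sat(A[p U EF (~p & a)]) = {t4}

{t4}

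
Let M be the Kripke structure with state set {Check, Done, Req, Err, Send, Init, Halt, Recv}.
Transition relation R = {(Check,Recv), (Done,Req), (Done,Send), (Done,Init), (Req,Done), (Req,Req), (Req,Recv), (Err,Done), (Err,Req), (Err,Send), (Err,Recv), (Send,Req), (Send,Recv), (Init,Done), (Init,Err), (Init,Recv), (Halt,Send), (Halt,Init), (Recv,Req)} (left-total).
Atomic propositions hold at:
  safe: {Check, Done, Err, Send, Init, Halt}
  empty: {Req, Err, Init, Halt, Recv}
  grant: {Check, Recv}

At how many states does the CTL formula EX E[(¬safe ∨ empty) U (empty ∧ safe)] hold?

3

Sat(¬safe) = {Req, Recv}
Sat(¬safe ∨ empty) = {Req, Err, Init, Halt, Recv}
Sat(empty ∧ safe) = {Err, Init, Halt}
E[(¬safe ∨ empty) U (empty ∧ safe)]: least fixpoint, start Z0 = Sat((empty ∧ safe)) = {Err, Init, Halt}, add states in Sat(¬safe ∨ empty) with some successor in Z. Already a fixed point.
Sat(E[(¬safe ∨ empty) U (empty ∧ safe)]) = {Err, Init, Halt}
Sat(EX E[(¬safe ∨ empty) U (empty ∧ safe)]) = {s : some successor in {Err, Init, Halt}} = {Done, Init, Halt}
|Sat(EX E[(¬safe ∨ empty) U (empty ∧ safe)])| = |{Done, Init, Halt}| = 3.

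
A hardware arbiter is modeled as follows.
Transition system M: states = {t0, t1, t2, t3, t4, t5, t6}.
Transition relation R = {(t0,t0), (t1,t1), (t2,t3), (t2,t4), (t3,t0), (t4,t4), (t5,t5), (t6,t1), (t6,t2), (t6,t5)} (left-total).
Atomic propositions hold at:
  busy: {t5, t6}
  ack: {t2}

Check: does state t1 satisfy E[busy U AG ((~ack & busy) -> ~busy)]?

Yes

Sat(~ack) = {t0, t1, t3, t4, t5, t6}
Sat(~ack & busy) = {t5, t6}
Sat(~busy) = {t0, t1, t2, t3, t4}
Sat((~ack & busy) -> ~busy) = {t0, t1, t2, t3, t4}
AG ((~ack & busy) -> ~busy): greatest fixpoint, start Z0 = {t0, t1, t2, t3, t4}, keep only states in Sat with every successor in Z. Already a fixed point.
Sat(AG ((~ack & busy) -> ~busy)) = {t0, t1, t2, t3, t4}
E[busy U AG ((~ack & busy) -> ~busy)]: least fixpoint, start Z0 = Sat(AG ((~ack & busy) -> ~busy)) = {t0, t1, t2, t3, t4}, add states in Sat(busy) with some successor in Z. Z1 = {t0, t1, t2, t3, t4, t6}; fixed.
Sat(E[busy U AG ((~ack & busy) -> ~busy)]) = {t0, t1, t2, t3, t4, t6}
t1 ∈ Sat(E[busy U AG ((~ack & busy) -> ~busy)]) = {t0, t1, t2, t3, t4, t6}, so the formula holds at t1.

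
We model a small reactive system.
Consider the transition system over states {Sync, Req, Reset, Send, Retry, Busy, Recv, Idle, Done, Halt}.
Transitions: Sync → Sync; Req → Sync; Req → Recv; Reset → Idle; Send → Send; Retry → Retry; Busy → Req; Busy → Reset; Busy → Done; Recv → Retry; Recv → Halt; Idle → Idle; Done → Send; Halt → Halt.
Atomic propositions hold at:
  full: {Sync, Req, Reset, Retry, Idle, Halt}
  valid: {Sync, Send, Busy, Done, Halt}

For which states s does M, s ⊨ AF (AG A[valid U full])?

A[valid U full]: least fixpoint, start Z0 = Sat(full) = {Sync, Req, Reset, Retry, Idle, Halt}, add states in Sat(valid) with every successor in Z. Already a fixed point.
Sat(A[valid U full]) = {Sync, Req, Reset, Retry, Idle, Halt}
AG A[valid U full]: greatest fixpoint, start Z0 = {Sync, Req, Reset, Retry, Idle, Halt}, keep only states in Sat with every successor in Z. Z1 = {Sync, Reset, Retry, Idle, Halt}; fixed.
Sat(AG A[valid U full]) = {Sync, Reset, Retry, Idle, Halt}
AF (AG A[valid U full]): least fixpoint, start Z0 = {Sync, Reset, Retry, Idle, Halt}, add states with every successor in Z. Z1 = {Sync, Reset, Retry, Recv, Idle, Halt}; Z2 = {Sync, Req, Reset, Retry, Recv, Idle, Halt}; fixed.
Sat(AF (AG A[valid U full])) = {Sync, Req, Reset, Retry, Recv, Idle, Halt}

{Sync, Req, Reset, Retry, Recv, Idle, Halt}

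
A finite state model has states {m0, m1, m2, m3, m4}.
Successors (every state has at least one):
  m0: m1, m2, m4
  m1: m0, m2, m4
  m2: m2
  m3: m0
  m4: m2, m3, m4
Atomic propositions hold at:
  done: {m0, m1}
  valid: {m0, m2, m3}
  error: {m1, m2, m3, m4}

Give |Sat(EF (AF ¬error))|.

4

Sat(¬error) = {m0}
AF ¬error: least fixpoint, start Z0 = {m0}, add states with every successor in Z. Z1 = {m0, m3}; fixed.
Sat(AF ¬error) = {m0, m3}
EF (AF ¬error): least fixpoint, start Z0 = {m0, m3}, add states with some successor in Z. Z1 = {m0, m1, m3, m4}; fixed.
Sat(EF (AF ¬error)) = {m0, m1, m3, m4}
|Sat(EF (AF ¬error))| = |{m0, m1, m3, m4}| = 4.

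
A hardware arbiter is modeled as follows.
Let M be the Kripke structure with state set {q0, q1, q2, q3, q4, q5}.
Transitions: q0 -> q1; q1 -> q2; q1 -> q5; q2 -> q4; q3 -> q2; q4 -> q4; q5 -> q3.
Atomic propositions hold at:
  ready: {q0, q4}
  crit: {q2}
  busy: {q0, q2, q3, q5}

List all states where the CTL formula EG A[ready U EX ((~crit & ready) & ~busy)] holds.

Sat(~crit) = {q0, q1, q3, q4, q5}
Sat(~crit & ready) = {q0, q4}
Sat(~busy) = {q1, q4}
Sat((~crit & ready) & ~busy) = {q4}
Sat(EX ((~crit & ready) & ~busy)) = {s : some successor in {q4}} = {q2, q4}
A[ready U EX ((~crit & ready) & ~busy)]: least fixpoint, start Z0 = Sat(EX ((~crit & ready) & ~busy)) = {q2, q4}, add states in Sat(ready) with every successor in Z. Already a fixed point.
Sat(A[ready U EX ((~crit & ready) & ~busy)]) = {q2, q4}
EG A[ready U EX ((~crit & ready) & ~busy)]: greatest fixpoint, start Z0 = {q2, q4}, keep only states in Sat with some successor in Z. Already a fixed point.
Sat(EG A[ready U EX ((~crit & ready) & ~busy)]) = {q2, q4}

{q2, q4}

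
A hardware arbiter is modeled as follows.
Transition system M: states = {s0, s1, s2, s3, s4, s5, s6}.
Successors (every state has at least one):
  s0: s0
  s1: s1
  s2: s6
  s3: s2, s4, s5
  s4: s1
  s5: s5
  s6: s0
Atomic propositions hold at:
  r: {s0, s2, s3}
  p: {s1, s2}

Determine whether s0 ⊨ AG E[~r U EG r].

Yes

Sat(~r) = {s1, s4, s5, s6}
EG r: greatest fixpoint, start Z0 = {s0, s2, s3}, keep only states in Sat with some successor in Z. Z1 = {s0, s3}; Z2 = {s0}; fixed.
Sat(EG r) = {s0}
E[~r U EG r]: least fixpoint, start Z0 = Sat(EG r) = {s0}, add states in Sat(~r) with some successor in Z. Z1 = {s0, s6}; fixed.
Sat(E[~r U EG r]) = {s0, s6}
AG E[~r U EG r]: greatest fixpoint, start Z0 = {s0, s6}, keep only states in Sat with every successor in Z. Already a fixed point.
Sat(AG E[~r U EG r]) = {s0, s6}
s0 ∈ Sat(AG E[~r U EG r]) = {s0, s6}, so the formula holds at s0.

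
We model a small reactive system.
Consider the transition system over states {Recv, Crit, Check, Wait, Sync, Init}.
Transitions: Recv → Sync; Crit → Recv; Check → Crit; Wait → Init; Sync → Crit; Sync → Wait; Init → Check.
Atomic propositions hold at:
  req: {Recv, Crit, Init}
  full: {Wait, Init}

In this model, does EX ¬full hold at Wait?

Sat(¬full) = {Recv, Crit, Check, Sync}
Sat(EX ¬full) = {s : some successor in {Recv, Crit, Check, Sync}} = {Recv, Crit, Check, Sync, Init}
Wait ∉ Sat(EX ¬full) = {Recv, Crit, Check, Sync, Init}, so the formula does not hold at Wait.

No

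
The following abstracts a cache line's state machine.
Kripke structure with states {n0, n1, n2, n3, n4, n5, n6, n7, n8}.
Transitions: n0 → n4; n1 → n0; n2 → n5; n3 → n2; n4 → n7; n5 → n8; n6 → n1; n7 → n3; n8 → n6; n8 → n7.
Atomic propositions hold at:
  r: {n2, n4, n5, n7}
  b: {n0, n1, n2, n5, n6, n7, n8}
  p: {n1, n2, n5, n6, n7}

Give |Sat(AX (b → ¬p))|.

4

Sat(¬p) = {n0, n3, n4, n8}
Sat(b → ¬p) = {n0, n3, n4, n8}
Sat(AX (b → ¬p)) = {s : every successor in {n0, n3, n4, n8}} = {n0, n1, n5, n7}
|Sat(AX (b → ¬p))| = |{n0, n1, n5, n7}| = 4.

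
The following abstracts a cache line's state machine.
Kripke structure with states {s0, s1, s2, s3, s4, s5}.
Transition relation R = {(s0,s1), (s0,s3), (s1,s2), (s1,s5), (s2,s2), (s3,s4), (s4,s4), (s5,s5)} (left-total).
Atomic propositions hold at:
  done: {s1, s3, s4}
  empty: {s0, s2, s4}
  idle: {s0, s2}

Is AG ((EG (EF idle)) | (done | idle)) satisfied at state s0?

EF idle: least fixpoint, start Z0 = {s0, s2}, add states with some successor in Z. Z1 = {s0, s1, s2}; fixed.
Sat(EF idle) = {s0, s1, s2}
EG (EF idle): greatest fixpoint, start Z0 = {s0, s1, s2}, keep only states in Sat with some successor in Z. Already a fixed point.
Sat(EG (EF idle)) = {s0, s1, s2}
Sat(done | idle) = {s0, s1, s2, s3, s4}
Sat((EG (EF idle)) | (done | idle)) = {s0, s1, s2, s3, s4}
AG ((EG (EF idle)) | (done | idle)): greatest fixpoint, start Z0 = {s0, s1, s2, s3, s4}, keep only states in Sat with every successor in Z. Z1 = {s0, s2, s3, s4}; Z2 = {s2, s3, s4}; fixed.
Sat(AG ((EG (EF idle)) | (done | idle))) = {s2, s3, s4}
s0 ∉ Sat(AG ((EG (EF idle)) | (done | idle))) = {s2, s3, s4}, so the formula does not hold at s0.

No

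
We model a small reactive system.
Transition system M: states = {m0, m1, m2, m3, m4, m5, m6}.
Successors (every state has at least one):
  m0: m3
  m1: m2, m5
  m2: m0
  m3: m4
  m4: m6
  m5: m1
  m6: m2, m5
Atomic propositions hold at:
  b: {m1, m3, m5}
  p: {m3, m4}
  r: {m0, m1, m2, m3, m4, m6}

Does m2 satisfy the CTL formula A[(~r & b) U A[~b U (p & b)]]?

Sat(~r) = {m5}
Sat(~r & b) = {m5}
Sat(~b) = {m0, m2, m4, m6}
Sat(p & b) = {m3}
A[~b U (p & b)]: least fixpoint, start Z0 = Sat((p & b)) = {m3}, add states in Sat(~b) with every successor in Z. Z1 = {m0, m3}; Z2 = {m0, m2, m3}; fixed.
Sat(A[~b U (p & b)]) = {m0, m2, m3}
A[(~r & b) U A[~b U (p & b)]]: least fixpoint, start Z0 = Sat(A[~b U (p & b)]) = {m0, m2, m3}, add states in Sat(~r & b) with every successor in Z. Already a fixed point.
Sat(A[(~r & b) U A[~b U (p & b)]]) = {m0, m2, m3}
m2 ∈ Sat(A[(~r & b) U A[~b U (p & b)]]) = {m0, m2, m3}, so the formula holds at m2.

Yes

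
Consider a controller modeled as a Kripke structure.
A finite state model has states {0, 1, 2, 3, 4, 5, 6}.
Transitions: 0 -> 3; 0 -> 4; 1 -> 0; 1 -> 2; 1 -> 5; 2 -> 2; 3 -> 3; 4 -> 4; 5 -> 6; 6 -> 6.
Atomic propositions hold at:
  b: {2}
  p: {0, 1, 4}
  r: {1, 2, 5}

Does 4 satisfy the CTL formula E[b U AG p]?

AG p: greatest fixpoint, start Z0 = {0, 1, 4}, keep only states in Sat with every successor in Z. Z1 = {4}; fixed.
Sat(AG p) = {4}
E[b U AG p]: least fixpoint, start Z0 = Sat(AG p) = {4}, add states in Sat(b) with some successor in Z. Already a fixed point.
Sat(E[b U AG p]) = {4}
4 ∈ Sat(E[b U AG p]) = {4}, so the formula holds at 4.

Yes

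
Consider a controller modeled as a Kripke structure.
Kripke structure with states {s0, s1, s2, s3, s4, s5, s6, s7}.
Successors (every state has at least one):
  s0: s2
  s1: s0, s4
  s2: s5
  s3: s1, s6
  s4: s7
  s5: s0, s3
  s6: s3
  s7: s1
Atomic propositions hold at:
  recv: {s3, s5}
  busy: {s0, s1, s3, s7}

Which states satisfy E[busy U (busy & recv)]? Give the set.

Sat(busy & recv) = {s3}
E[busy U (busy & recv)]: least fixpoint, start Z0 = Sat((busy & recv)) = {s3}, add states in Sat(busy) with some successor in Z. Already a fixed point.
Sat(E[busy U (busy & recv)]) = {s3}

{s3}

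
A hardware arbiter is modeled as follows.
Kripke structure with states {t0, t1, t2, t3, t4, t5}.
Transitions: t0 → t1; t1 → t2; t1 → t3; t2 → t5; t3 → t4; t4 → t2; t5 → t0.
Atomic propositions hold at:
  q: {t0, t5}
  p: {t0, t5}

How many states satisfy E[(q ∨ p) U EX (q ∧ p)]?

2

Sat(q ∨ p) = {t0, t5}
Sat(q ∧ p) = {t0, t5}
Sat(EX (q ∧ p)) = {s : some successor in {t0, t5}} = {t2, t5}
E[(q ∨ p) U EX (q ∧ p)]: least fixpoint, start Z0 = Sat(EX (q ∧ p)) = {t2, t5}, add states in Sat(q ∨ p) with some successor in Z. Already a fixed point.
Sat(E[(q ∨ p) U EX (q ∧ p)]) = {t2, t5}
|Sat(E[(q ∨ p) U EX (q ∧ p)])| = |{t2, t5}| = 2.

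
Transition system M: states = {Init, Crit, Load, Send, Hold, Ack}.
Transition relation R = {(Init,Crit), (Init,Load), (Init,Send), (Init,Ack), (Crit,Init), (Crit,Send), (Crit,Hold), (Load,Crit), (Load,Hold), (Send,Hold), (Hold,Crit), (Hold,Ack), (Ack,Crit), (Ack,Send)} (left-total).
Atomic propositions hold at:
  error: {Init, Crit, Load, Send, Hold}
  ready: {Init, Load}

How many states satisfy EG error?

EG error: greatest fixpoint, start Z0 = {Init, Crit, Load, Send, Hold}, keep only states in Sat with some successor in Z. Already a fixed point.
Sat(EG error) = {Init, Crit, Load, Send, Hold}
|Sat(EG error)| = |{Init, Crit, Load, Send, Hold}| = 5.

5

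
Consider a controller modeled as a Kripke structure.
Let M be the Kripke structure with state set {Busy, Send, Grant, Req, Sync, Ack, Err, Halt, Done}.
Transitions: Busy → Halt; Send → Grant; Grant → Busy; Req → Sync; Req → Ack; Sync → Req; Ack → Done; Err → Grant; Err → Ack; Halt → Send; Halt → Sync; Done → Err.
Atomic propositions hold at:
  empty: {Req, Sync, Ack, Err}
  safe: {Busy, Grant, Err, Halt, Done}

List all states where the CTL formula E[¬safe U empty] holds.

{Req, Sync, Ack, Err}

Sat(¬safe) = {Send, Req, Sync, Ack}
E[¬safe U empty]: least fixpoint, start Z0 = Sat(empty) = {Req, Sync, Ack, Err}, add states in Sat(¬safe) with some successor in Z. Already a fixed point.
Sat(E[¬safe U empty]) = {Req, Sync, Ack, Err}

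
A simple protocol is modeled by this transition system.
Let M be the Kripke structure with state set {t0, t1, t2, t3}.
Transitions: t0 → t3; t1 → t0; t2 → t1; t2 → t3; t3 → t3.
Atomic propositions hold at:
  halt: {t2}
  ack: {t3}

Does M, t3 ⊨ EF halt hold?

EF halt: least fixpoint, start Z0 = {t2}, add states with some successor in Z. Already a fixed point.
Sat(EF halt) = {t2}
t3 ∉ Sat(EF halt) = {t2}, so the formula does not hold at t3.

No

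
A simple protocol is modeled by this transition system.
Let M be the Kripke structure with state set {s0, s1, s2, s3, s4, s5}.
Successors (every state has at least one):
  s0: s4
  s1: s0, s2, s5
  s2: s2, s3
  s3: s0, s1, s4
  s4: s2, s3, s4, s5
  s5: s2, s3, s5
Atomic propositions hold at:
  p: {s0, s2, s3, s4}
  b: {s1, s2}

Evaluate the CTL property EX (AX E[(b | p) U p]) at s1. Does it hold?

Sat(b | p) = {s0, s1, s2, s3, s4}
E[(b | p) U p]: least fixpoint, start Z0 = Sat(p) = {s0, s2, s3, s4}, add states in Sat(b | p) with some successor in Z. Z1 = {s0, s1, s2, s3, s4}; fixed.
Sat(E[(b | p) U p]) = {s0, s1, s2, s3, s4}
Sat(AX E[(b | p) U p]) = {s : every successor in {s0, s1, s2, s3, s4}} = {s0, s2, s3}
Sat(EX (AX E[(b | p) U p])) = {s : some successor in {s0, s2, s3}} = {s1, s2, s3, s4, s5}
s1 ∈ Sat(EX (AX E[(b | p) U p])) = {s1, s2, s3, s4, s5}, so the formula holds at s1.

Yes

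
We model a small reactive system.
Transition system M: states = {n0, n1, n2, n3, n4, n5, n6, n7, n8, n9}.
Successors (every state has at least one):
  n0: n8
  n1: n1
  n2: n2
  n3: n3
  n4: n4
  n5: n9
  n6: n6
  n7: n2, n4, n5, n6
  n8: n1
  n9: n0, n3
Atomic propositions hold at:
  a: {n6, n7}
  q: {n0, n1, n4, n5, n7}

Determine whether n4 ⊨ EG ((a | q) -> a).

No

Sat(a | q) = {n0, n1, n4, n5, n6, n7}
Sat((a | q) -> a) = {n2, n3, n6, n7, n8, n9}
EG ((a | q) -> a): greatest fixpoint, start Z0 = {n2, n3, n6, n7, n8, n9}, keep only states in Sat with some successor in Z. Z1 = {n2, n3, n6, n7, n9}; fixed.
Sat(EG ((a | q) -> a)) = {n2, n3, n6, n7, n9}
n4 ∉ Sat(EG ((a | q) -> a)) = {n2, n3, n6, n7, n9}, so the formula does not hold at n4.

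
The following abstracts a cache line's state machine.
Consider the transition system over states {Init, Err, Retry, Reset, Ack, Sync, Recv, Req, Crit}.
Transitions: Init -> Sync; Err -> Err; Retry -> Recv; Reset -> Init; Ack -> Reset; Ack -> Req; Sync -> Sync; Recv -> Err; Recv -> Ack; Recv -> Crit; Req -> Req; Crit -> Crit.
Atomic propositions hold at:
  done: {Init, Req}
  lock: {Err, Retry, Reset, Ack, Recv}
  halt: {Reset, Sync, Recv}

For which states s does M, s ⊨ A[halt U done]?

{Init, Reset, Req}

A[halt U done]: least fixpoint, start Z0 = Sat(done) = {Init, Req}, add states in Sat(halt) with every successor in Z. Z1 = {Init, Reset, Req}; fixed.
Sat(A[halt U done]) = {Init, Reset, Req}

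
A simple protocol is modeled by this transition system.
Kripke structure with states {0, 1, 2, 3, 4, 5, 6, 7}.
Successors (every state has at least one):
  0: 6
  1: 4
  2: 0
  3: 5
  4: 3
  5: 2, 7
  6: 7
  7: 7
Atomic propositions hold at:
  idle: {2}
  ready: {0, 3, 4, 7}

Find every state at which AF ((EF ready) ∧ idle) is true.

{2}

EF ready: least fixpoint, start Z0 = {0, 3, 4, 7}, add states with some successor in Z. Z1 = {0, 1, 2, 3, 4, 5, 6, 7}; fixed.
Sat(EF ready) = {0, 1, 2, 3, 4, 5, 6, 7}
Sat((EF ready) ∧ idle) = {2}
AF ((EF ready) ∧ idle): least fixpoint, start Z0 = {2}, add states with every successor in Z. Already a fixed point.
Sat(AF ((EF ready) ∧ idle)) = {2}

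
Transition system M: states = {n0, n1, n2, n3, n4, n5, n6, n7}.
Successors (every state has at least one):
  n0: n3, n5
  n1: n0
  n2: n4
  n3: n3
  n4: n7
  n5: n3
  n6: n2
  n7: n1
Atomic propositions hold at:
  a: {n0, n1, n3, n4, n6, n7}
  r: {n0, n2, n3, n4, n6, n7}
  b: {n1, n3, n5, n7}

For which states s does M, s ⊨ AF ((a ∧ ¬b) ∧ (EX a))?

Sat(¬b) = {n0, n2, n4, n6}
Sat(a ∧ ¬b) = {n0, n4, n6}
Sat(EX a) = {s : some successor in {n0, n1, n3, n4, n6, n7}} = {n0, n1, n2, n3, n4, n5, n7}
Sat((a ∧ ¬b) ∧ (EX a)) = {n0, n4}
AF ((a ∧ ¬b) ∧ (EX a)): least fixpoint, start Z0 = {n0, n4}, add states with every successor in Z. Z1 = {n0, n1, n2, n4}; Z2 = {n0, n1, n2, n4, n6, n7}; fixed.
Sat(AF ((a ∧ ¬b) ∧ (EX a))) = {n0, n1, n2, n4, n6, n7}

{n0, n1, n2, n4, n6, n7}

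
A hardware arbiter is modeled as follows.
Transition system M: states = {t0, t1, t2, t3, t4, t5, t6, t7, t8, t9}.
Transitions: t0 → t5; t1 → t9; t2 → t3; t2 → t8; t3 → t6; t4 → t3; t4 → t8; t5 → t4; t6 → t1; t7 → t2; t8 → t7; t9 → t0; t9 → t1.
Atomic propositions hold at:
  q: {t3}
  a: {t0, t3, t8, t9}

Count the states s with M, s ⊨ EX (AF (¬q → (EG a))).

2

Sat(¬q) = {t0, t1, t2, t4, t5, t6, t7, t8, t9}
EG a: greatest fixpoint, start Z0 = {t0, t3, t8, t9}, keep only states in Sat with some successor in Z. Z1 = {t9}; Z2 = ∅; fixed.
Sat(EG a) = ∅
Sat(¬q → (EG a)) = {t3}
AF (¬q → (EG a)): least fixpoint, start Z0 = {t3}, add states with every successor in Z. Already a fixed point.
Sat(AF (¬q → (EG a))) = {t3}
Sat(EX (AF (¬q → (EG a)))) = {s : some successor in {t3}} = {t2, t4}
|Sat(EX (AF (¬q → (EG a))))| = |{t2, t4}| = 2.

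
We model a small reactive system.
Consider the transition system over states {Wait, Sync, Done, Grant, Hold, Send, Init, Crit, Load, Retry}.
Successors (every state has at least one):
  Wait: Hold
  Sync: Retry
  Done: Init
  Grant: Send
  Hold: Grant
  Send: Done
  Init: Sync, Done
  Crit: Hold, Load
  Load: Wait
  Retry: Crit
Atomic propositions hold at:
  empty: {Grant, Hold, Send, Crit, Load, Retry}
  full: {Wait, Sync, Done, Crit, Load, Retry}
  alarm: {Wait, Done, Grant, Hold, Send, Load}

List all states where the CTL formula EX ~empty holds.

{Done, Send, Init, Load}

Sat(~empty) = {Wait, Sync, Done, Init}
Sat(EX ~empty) = {s : some successor in {Wait, Sync, Done, Init}} = {Done, Send, Init, Load}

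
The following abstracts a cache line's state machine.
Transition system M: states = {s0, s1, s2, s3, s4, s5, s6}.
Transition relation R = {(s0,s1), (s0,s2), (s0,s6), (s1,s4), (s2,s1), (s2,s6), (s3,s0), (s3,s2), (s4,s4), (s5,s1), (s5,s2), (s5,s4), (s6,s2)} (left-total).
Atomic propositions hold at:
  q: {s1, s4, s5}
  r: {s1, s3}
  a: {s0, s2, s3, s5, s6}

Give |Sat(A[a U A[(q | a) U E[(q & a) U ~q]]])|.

Sat(q | a) = {s0, s1, s2, s3, s4, s5, s6}
Sat(q & a) = {s5}
Sat(~q) = {s0, s2, s3, s6}
E[(q & a) U ~q]: least fixpoint, start Z0 = Sat(~q) = {s0, s2, s3, s6}, add states in Sat(q & a) with some successor in Z. Z1 = {s0, s2, s3, s5, s6}; fixed.
Sat(E[(q & a) U ~q]) = {s0, s2, s3, s5, s6}
A[(q | a) U E[(q & a) U ~q]]: least fixpoint, start Z0 = Sat(E[(q & a) U ~q]) = {s0, s2, s3, s5, s6}, add states in Sat(q | a) with every successor in Z. Already a fixed point.
Sat(A[(q | a) U E[(q & a) U ~q]]) = {s0, s2, s3, s5, s6}
A[a U A[(q | a) U E[(q & a) U ~q]]]: least fixpoint, start Z0 = Sat(A[(q | a) U E[(q & a) U ~q]]) = {s0, s2, s3, s5, s6}, add states in Sat(a) with every successor in Z. Already a fixed point.
Sat(A[a U A[(q | a) U E[(q & a) U ~q]]]) = {s0, s2, s3, s5, s6}
|Sat(A[a U A[(q | a) U E[(q & a) U ~q]]])| = |{s0, s2, s3, s5, s6}| = 5.

5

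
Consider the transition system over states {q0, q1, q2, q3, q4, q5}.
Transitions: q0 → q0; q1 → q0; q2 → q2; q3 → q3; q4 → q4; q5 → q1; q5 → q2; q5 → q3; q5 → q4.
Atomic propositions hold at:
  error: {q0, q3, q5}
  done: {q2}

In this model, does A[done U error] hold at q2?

No

A[done U error]: least fixpoint, start Z0 = Sat(error) = {q0, q3, q5}, add states in Sat(done) with every successor in Z. Already a fixed point.
Sat(A[done U error]) = {q0, q3, q5}
q2 ∉ Sat(A[done U error]) = {q0, q3, q5}, so the formula does not hold at q2.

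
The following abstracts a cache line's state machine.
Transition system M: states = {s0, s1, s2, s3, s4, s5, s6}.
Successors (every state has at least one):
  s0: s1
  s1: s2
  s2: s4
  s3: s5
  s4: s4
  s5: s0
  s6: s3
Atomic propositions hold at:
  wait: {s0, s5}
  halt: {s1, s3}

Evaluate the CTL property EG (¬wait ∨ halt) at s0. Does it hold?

No

Sat(¬wait) = {s1, s2, s3, s4, s6}
Sat(¬wait ∨ halt) = {s1, s2, s3, s4, s6}
EG (¬wait ∨ halt): greatest fixpoint, start Z0 = {s1, s2, s3, s4, s6}, keep only states in Sat with some successor in Z. Z1 = {s1, s2, s4, s6}; Z2 = {s1, s2, s4}; fixed.
Sat(EG (¬wait ∨ halt)) = {s1, s2, s4}
s0 ∉ Sat(EG (¬wait ∨ halt)) = {s1, s2, s4}, so the formula does not hold at s0.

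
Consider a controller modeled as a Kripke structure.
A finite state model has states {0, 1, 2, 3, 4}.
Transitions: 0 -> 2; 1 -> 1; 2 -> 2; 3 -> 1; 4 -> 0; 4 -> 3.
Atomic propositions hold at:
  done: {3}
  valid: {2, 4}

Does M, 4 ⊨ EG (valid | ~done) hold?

Yes

Sat(~done) = {0, 1, 2, 4}
Sat(valid | ~done) = {0, 1, 2, 4}
EG (valid | ~done): greatest fixpoint, start Z0 = {0, 1, 2, 4}, keep only states in Sat with some successor in Z. Already a fixed point.
Sat(EG (valid | ~done)) = {0, 1, 2, 4}
4 ∈ Sat(EG (valid | ~done)) = {0, 1, 2, 4}, so the formula holds at 4.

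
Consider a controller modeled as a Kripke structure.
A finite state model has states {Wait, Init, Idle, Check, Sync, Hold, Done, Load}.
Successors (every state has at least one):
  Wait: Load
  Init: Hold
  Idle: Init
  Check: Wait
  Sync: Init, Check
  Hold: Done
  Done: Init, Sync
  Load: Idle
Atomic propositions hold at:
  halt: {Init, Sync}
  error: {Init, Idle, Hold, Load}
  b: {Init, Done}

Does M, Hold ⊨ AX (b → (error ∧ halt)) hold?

No

Sat(error ∧ halt) = {Init}
Sat(b → (error ∧ halt)) = {Wait, Init, Idle, Check, Sync, Hold, Load}
Sat(AX (b → (error ∧ halt))) = {s : every successor in {Wait, Init, Idle, Check, Sync, Hold, Load}} = {Wait, Init, Idle, Check, Sync, Done, Load}
Hold ∉ Sat(AX (b → (error ∧ halt))) = {Wait, Init, Idle, Check, Sync, Done, Load}, so the formula does not hold at Hold.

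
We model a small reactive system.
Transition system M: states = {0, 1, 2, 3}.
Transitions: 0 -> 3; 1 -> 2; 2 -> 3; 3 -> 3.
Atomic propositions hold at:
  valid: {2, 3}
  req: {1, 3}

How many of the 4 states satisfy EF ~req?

Sat(~req) = {0, 2}
EF ~req: least fixpoint, start Z0 = {0, 2}, add states with some successor in Z. Z1 = {0, 1, 2}; fixed.
Sat(EF ~req) = {0, 1, 2}
|Sat(EF ~req)| = |{0, 1, 2}| = 3.

3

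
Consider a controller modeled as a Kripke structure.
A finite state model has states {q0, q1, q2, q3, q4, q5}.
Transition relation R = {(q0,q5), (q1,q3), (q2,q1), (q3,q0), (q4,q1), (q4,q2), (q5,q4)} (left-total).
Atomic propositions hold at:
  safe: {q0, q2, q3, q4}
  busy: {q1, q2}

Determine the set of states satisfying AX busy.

Sat(AX busy) = {s : every successor in {q1, q2}} = {q2, q4}

{q2, q4}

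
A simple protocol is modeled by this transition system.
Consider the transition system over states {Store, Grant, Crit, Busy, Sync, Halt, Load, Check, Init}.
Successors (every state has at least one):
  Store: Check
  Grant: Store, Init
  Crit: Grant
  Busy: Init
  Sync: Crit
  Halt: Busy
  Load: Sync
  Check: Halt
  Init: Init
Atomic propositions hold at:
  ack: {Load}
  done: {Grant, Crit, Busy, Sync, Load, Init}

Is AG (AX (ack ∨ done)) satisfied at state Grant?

No

Sat(ack ∨ done) = {Grant, Crit, Busy, Sync, Load, Init}
Sat(AX (ack ∨ done)) = {s : every successor in {Grant, Crit, Busy, Sync, Load, Init}} = {Crit, Busy, Sync, Halt, Load, Init}
AG (AX (ack ∨ done)): greatest fixpoint, start Z0 = {Crit, Busy, Sync, Halt, Load, Init}, keep only states in Sat with every successor in Z. Z1 = {Busy, Sync, Halt, Load, Init}; Z2 = {Busy, Halt, Load, Init}; Z3 = {Busy, Halt, Init}; fixed.
Sat(AG (AX (ack ∨ done))) = {Busy, Halt, Init}
Grant ∉ Sat(AG (AX (ack ∨ done))) = {Busy, Halt, Init}, so the formula does not hold at Grant.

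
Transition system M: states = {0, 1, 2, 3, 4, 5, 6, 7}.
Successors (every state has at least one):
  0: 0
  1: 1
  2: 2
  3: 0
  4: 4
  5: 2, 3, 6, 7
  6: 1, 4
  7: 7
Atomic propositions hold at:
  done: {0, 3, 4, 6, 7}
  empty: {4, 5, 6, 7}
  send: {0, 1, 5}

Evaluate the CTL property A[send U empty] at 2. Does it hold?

A[send U empty]: least fixpoint, start Z0 = Sat(empty) = {4, 5, 6, 7}, add states in Sat(send) with every successor in Z. Already a fixed point.
Sat(A[send U empty]) = {4, 5, 6, 7}
2 ∉ Sat(A[send U empty]) = {4, 5, 6, 7}, so the formula does not hold at 2.

No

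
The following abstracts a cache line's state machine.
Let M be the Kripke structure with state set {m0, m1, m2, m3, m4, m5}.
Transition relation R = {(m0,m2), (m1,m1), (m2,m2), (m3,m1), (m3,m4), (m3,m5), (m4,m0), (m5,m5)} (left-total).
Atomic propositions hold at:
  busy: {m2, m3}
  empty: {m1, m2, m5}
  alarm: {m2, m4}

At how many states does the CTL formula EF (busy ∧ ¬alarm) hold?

1

Sat(¬alarm) = {m0, m1, m3, m5}
Sat(busy ∧ ¬alarm) = {m3}
EF (busy ∧ ¬alarm): least fixpoint, start Z0 = {m3}, add states with some successor in Z. Already a fixed point.
Sat(EF (busy ∧ ¬alarm)) = {m3}
|Sat(EF (busy ∧ ¬alarm))| = |{m3}| = 1.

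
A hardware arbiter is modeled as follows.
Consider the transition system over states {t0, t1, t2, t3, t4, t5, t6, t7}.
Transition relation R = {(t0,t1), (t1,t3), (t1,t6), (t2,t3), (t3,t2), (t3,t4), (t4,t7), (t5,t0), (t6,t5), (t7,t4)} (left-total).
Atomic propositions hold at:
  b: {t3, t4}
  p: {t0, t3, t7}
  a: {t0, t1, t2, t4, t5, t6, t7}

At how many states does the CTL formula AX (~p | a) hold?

6

Sat(~p) = {t1, t2, t4, t5, t6}
Sat(~p | a) = {t0, t1, t2, t4, t5, t6, t7}
Sat(AX (~p | a)) = {s : every successor in {t0, t1, t2, t4, t5, t6, t7}} = {t0, t3, t4, t5, t6, t7}
|Sat(AX (~p | a))| = |{t0, t3, t4, t5, t6, t7}| = 6.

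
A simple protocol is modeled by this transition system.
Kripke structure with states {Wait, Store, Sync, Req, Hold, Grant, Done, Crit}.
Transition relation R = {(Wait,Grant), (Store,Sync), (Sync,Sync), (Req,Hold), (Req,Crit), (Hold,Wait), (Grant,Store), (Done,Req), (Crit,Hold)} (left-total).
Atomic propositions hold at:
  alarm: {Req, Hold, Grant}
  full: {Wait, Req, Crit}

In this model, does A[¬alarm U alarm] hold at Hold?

Yes

Sat(¬alarm) = {Wait, Store, Sync, Done, Crit}
A[¬alarm U alarm]: least fixpoint, start Z0 = Sat(alarm) = {Req, Hold, Grant}, add states in Sat(¬alarm) with every successor in Z. Z1 = {Wait, Req, Hold, Grant, Done, Crit}; fixed.
Sat(A[¬alarm U alarm]) = {Wait, Req, Hold, Grant, Done, Crit}
Hold ∈ Sat(A[¬alarm U alarm]) = {Wait, Req, Hold, Grant, Done, Crit}, so the formula holds at Hold.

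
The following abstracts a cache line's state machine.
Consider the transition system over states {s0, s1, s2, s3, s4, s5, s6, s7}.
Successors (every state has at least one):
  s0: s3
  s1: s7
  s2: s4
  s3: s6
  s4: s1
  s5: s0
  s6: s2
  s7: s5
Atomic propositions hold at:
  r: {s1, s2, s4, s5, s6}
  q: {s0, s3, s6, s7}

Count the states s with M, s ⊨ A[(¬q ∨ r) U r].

Sat(¬q) = {s1, s2, s4, s5}
Sat(¬q ∨ r) = {s1, s2, s4, s5, s6}
A[(¬q ∨ r) U r]: least fixpoint, start Z0 = Sat(r) = {s1, s2, s4, s5, s6}, add states in Sat(¬q ∨ r) with every successor in Z. Already a fixed point.
Sat(A[(¬q ∨ r) U r]) = {s1, s2, s4, s5, s6}
|Sat(A[(¬q ∨ r) U r])| = |{s1, s2, s4, s5, s6}| = 5.

5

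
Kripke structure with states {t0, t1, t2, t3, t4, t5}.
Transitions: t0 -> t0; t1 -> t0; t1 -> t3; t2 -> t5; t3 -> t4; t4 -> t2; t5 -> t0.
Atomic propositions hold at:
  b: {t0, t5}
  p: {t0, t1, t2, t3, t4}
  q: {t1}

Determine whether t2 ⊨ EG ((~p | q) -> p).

No

Sat(~p) = {t5}
Sat(~p | q) = {t1, t5}
Sat((~p | q) -> p) = {t0, t1, t2, t3, t4}
EG ((~p | q) -> p): greatest fixpoint, start Z0 = {t0, t1, t2, t3, t4}, keep only states in Sat with some successor in Z. Z1 = {t0, t1, t3, t4}; Z2 = {t0, t1, t3}; Z3 = {t0, t1}; fixed.
Sat(EG ((~p | q) -> p)) = {t0, t1}
t2 ∉ Sat(EG ((~p | q) -> p)) = {t0, t1}, so the formula does not hold at t2.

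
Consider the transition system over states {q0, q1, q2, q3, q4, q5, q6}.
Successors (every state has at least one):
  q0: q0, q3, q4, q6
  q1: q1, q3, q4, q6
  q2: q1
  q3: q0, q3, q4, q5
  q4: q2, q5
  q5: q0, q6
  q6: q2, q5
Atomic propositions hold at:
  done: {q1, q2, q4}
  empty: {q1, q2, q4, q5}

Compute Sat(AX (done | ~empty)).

{q0, q1, q2, q5}

Sat(~empty) = {q0, q3, q6}
Sat(done | ~empty) = {q0, q1, q2, q3, q4, q6}
Sat(AX (done | ~empty)) = {s : every successor in {q0, q1, q2, q3, q4, q6}} = {q0, q1, q2, q5}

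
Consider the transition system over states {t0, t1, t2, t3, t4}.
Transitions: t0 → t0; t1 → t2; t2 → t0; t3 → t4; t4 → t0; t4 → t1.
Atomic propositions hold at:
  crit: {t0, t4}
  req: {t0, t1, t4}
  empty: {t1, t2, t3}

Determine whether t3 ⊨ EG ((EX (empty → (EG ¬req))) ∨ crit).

Yes

Sat(¬req) = {t2, t3}
EG ¬req: greatest fixpoint, start Z0 = {t2, t3}, keep only states in Sat with some successor in Z. Z1 = ∅; fixed.
Sat(EG ¬req) = ∅
Sat(empty → (EG ¬req)) = {t0, t4}
Sat(EX (empty → (EG ¬req))) = {s : some successor in {t0, t4}} = {t0, t2, t3, t4}
Sat((EX (empty → (EG ¬req))) ∨ crit) = {t0, t2, t3, t4}
EG ((EX (empty → (EG ¬req))) ∨ crit): greatest fixpoint, start Z0 = {t0, t2, t3, t4}, keep only states in Sat with some successor in Z. Already a fixed point.
Sat(EG ((EX (empty → (EG ¬req))) ∨ crit)) = {t0, t2, t3, t4}
t3 ∈ Sat(EG ((EX (empty → (EG ¬req))) ∨ crit)) = {t0, t2, t3, t4}, so the formula holds at t3.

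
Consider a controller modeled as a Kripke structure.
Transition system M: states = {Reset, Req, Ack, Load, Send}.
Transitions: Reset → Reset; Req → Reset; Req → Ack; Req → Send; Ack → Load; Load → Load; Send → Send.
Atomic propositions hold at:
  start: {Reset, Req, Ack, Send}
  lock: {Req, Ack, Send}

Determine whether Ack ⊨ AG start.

No

AG start: greatest fixpoint, start Z0 = {Reset, Req, Ack, Send}, keep only states in Sat with every successor in Z. Z1 = {Reset, Req, Send}; Z2 = {Reset, Send}; fixed.
Sat(AG start) = {Reset, Send}
Ack ∉ Sat(AG start) = {Reset, Send}, so the formula does not hold at Ack.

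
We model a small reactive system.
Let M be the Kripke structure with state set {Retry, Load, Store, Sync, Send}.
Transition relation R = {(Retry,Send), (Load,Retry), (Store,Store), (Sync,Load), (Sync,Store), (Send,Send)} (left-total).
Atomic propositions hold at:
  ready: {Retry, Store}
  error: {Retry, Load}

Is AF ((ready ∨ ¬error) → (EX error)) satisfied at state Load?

Yes

Sat(¬error) = {Store, Sync, Send}
Sat(ready ∨ ¬error) = {Retry, Store, Sync, Send}
Sat(EX error) = {s : some successor in {Retry, Load}} = {Load, Sync}
Sat((ready ∨ ¬error) → (EX error)) = {Load, Sync}
AF ((ready ∨ ¬error) → (EX error)): least fixpoint, start Z0 = {Load, Sync}, add states with every successor in Z. Already a fixed point.
Sat(AF ((ready ∨ ¬error) → (EX error))) = {Load, Sync}
Load ∈ Sat(AF ((ready ∨ ¬error) → (EX error))) = {Load, Sync}, so the formula holds at Load.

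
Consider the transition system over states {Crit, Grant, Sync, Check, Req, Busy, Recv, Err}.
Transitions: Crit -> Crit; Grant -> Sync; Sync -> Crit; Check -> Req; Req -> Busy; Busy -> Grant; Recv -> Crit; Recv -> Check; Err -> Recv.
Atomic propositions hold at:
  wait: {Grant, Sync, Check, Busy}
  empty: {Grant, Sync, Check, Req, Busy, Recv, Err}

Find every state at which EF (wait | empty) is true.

Sat(wait | empty) = {Grant, Sync, Check, Req, Busy, Recv, Err}
EF (wait | empty): least fixpoint, start Z0 = {Grant, Sync, Check, Req, Busy, Recv, Err}, add states with some successor in Z. Already a fixed point.
Sat(EF (wait | empty)) = {Grant, Sync, Check, Req, Busy, Recv, Err}

{Grant, Sync, Check, Req, Busy, Recv, Err}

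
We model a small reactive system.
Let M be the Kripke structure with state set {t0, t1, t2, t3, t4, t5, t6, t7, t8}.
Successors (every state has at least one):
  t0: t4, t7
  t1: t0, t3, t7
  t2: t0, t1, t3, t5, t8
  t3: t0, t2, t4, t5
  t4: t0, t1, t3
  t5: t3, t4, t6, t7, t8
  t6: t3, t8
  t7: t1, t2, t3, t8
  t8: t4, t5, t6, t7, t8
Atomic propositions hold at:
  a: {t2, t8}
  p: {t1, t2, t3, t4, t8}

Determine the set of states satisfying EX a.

Sat(EX a) = {s : some successor in {t2, t8}} = {t2, t3, t5, t6, t7, t8}

{t2, t3, t5, t6, t7, t8}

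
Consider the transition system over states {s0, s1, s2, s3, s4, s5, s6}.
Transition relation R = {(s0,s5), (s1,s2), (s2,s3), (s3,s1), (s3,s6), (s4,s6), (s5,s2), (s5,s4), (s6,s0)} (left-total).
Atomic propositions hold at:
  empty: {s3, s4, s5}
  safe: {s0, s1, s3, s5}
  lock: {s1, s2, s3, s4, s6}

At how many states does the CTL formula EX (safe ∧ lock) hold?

2

Sat(safe ∧ lock) = {s1, s3}
Sat(EX (safe ∧ lock)) = {s : some successor in {s1, s3}} = {s2, s3}
|Sat(EX (safe ∧ lock))| = |{s2, s3}| = 2.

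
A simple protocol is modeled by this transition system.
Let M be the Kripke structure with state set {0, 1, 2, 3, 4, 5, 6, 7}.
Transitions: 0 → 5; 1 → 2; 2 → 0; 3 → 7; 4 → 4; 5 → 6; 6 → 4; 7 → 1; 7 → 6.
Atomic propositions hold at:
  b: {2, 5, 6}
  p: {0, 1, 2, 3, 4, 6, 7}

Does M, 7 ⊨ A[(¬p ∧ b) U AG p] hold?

Sat(¬p) = {5}
Sat(¬p ∧ b) = {5}
AG p: greatest fixpoint, start Z0 = {0, 1, 2, 3, 4, 6, 7}, keep only states in Sat with every successor in Z. Z1 = {1, 2, 3, 4, 6, 7}; Z2 = {1, 3, 4, 6, 7}; Z3 = {3, 4, 6, 7}; Z4 = {3, 4, 6}; Z5 = {4, 6}; fixed.
Sat(AG p) = {4, 6}
A[(¬p ∧ b) U AG p]: least fixpoint, start Z0 = Sat(AG p) = {4, 6}, add states in Sat(¬p ∧ b) with every successor in Z. Z1 = {4, 5, 6}; fixed.
Sat(A[(¬p ∧ b) U AG p]) = {4, 5, 6}
7 ∉ Sat(A[(¬p ∧ b) U AG p]) = {4, 5, 6}, so the formula does not hold at 7.

No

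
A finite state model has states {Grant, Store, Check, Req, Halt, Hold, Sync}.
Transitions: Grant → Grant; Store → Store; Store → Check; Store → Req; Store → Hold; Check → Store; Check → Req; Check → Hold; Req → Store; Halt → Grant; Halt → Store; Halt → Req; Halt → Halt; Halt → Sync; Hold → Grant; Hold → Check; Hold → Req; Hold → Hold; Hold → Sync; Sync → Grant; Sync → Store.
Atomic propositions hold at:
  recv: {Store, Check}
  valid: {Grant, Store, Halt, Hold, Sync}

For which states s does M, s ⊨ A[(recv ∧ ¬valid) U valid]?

Sat(¬valid) = {Check, Req}
Sat(recv ∧ ¬valid) = {Check}
A[(recv ∧ ¬valid) U valid]: least fixpoint, start Z0 = Sat(valid) = {Grant, Store, Halt, Hold, Sync}, add states in Sat(recv ∧ ¬valid) with every successor in Z. Already a fixed point.
Sat(A[(recv ∧ ¬valid) U valid]) = {Grant, Store, Halt, Hold, Sync}

{Grant, Store, Halt, Hold, Sync}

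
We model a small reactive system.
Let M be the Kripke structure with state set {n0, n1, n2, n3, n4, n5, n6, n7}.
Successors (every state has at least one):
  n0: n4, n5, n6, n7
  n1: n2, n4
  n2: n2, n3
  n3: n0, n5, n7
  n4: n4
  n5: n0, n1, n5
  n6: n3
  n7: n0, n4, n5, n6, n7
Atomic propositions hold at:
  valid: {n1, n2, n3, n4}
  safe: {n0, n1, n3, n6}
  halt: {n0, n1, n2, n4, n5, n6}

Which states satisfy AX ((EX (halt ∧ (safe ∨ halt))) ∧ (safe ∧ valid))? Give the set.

{n6}

Sat(safe ∨ halt) = {n0, n1, n2, n3, n4, n5, n6}
Sat(halt ∧ (safe ∨ halt)) = {n0, n1, n2, n4, n5, n6}
Sat(EX (halt ∧ (safe ∨ halt))) = {s : some successor in {n0, n1, n2, n4, n5, n6}} = {n0, n1, n2, n3, n4, n5, n7}
Sat(safe ∧ valid) = {n1, n3}
Sat((EX (halt ∧ (safe ∨ halt))) ∧ (safe ∧ valid)) = {n1, n3}
Sat(AX ((EX (halt ∧ (safe ∨ halt))) ∧ (safe ∧ valid))) = {s : every successor in {n1, n3}} = {n6}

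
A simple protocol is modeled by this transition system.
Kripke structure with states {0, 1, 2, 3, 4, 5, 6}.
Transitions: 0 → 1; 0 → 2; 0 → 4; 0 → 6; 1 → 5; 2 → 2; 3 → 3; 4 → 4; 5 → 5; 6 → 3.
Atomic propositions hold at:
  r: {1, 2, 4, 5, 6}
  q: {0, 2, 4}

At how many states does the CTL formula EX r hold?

5

Sat(EX r) = {s : some successor in {1, 2, 4, 5, 6}} = {0, 1, 2, 4, 5}
|Sat(EX r)| = |{0, 1, 2, 4, 5}| = 5.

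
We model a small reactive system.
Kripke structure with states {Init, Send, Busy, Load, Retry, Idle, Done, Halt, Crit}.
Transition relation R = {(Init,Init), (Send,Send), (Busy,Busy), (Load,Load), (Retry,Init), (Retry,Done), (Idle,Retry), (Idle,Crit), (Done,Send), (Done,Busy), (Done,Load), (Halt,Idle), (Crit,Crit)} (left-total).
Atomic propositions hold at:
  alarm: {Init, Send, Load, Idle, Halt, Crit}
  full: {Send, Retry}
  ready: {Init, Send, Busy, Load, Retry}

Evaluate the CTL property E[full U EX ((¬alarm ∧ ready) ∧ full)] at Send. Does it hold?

No

Sat(¬alarm) = {Busy, Retry, Done}
Sat(¬alarm ∧ ready) = {Busy, Retry}
Sat((¬alarm ∧ ready) ∧ full) = {Retry}
Sat(EX ((¬alarm ∧ ready) ∧ full)) = {s : some successor in {Retry}} = {Idle}
E[full U EX ((¬alarm ∧ ready) ∧ full)]: least fixpoint, start Z0 = Sat(EX ((¬alarm ∧ ready) ∧ full)) = {Idle}, add states in Sat(full) with some successor in Z. Already a fixed point.
Sat(E[full U EX ((¬alarm ∧ ready) ∧ full)]) = {Idle}
Send ∉ Sat(E[full U EX ((¬alarm ∧ ready) ∧ full)]) = {Idle}, so the formula does not hold at Send.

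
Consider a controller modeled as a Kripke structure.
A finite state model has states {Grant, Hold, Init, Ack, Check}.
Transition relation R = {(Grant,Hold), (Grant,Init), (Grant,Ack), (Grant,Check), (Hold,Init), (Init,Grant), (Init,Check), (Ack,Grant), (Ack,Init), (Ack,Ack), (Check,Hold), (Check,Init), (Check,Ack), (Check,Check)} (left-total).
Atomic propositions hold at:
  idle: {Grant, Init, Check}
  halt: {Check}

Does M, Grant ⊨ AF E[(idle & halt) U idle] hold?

Sat(idle & halt) = {Check}
E[(idle & halt) U idle]: least fixpoint, start Z0 = Sat(idle) = {Grant, Init, Check}, add states in Sat(idle & halt) with some successor in Z. Already a fixed point.
Sat(E[(idle & halt) U idle]) = {Grant, Init, Check}
AF E[(idle & halt) U idle]: least fixpoint, start Z0 = {Grant, Init, Check}, add states with every successor in Z. Z1 = {Grant, Hold, Init, Check}; fixed.
Sat(AF E[(idle & halt) U idle]) = {Grant, Hold, Init, Check}
Grant ∈ Sat(AF E[(idle & halt) U idle]) = {Grant, Hold, Init, Check}, so the formula holds at Grant.

Yes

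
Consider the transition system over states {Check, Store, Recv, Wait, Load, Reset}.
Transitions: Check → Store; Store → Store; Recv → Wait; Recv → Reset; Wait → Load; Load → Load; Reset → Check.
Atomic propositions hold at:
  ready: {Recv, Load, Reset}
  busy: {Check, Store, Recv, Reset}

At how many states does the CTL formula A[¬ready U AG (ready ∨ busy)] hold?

5

Sat(¬ready) = {Check, Store, Wait}
Sat(ready ∨ busy) = {Check, Store, Recv, Load, Reset}
AG (ready ∨ busy): greatest fixpoint, start Z0 = {Check, Store, Recv, Load, Reset}, keep only states in Sat with every successor in Z. Z1 = {Check, Store, Load, Reset}; fixed.
Sat(AG (ready ∨ busy)) = {Check, Store, Load, Reset}
A[¬ready U AG (ready ∨ busy)]: least fixpoint, start Z0 = Sat(AG (ready ∨ busy)) = {Check, Store, Load, Reset}, add states in Sat(¬ready) with every successor in Z. Z1 = {Check, Store, Wait, Load, Reset}; fixed.
Sat(A[¬ready U AG (ready ∨ busy)]) = {Check, Store, Wait, Load, Reset}
|Sat(A[¬ready U AG (ready ∨ busy)])| = |{Check, Store, Wait, Load, Reset}| = 5.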